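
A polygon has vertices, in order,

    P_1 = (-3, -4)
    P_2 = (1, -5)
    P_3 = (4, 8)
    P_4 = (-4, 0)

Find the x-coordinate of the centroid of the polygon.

Apply the shoelace (surveyor's) formula. First the cross-terms c_i = x_i·y_{i+1} − x_{i+1}·y_i:
  19, 28, 32, 16  ⇒  2A = 95, A = 47.5.
Then Σ (x_i + x_{i+1})·c_i = -10, so x̄ = -10 / (6·47.5) = -2/57.

-2/57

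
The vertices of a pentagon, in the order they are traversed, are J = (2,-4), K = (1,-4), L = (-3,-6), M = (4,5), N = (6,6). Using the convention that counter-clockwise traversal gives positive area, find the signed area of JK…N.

Apply the shoelace formula: 2A = Σ (x_i·y_{i+1} − x_{i+1}·y_i), indices taken mod 5.
Cross-terms: -4, -18, 9, -6, -36  ⇒  Σ = -55
Signed area = Σ/2 = -27.5 (negative ⇒ clockwise traversal).

-27.5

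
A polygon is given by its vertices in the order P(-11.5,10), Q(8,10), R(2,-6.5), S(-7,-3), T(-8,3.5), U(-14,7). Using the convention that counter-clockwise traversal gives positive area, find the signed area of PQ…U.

-216.75

Apply Gauss's area formula: 2A = Σ (x_i·y_{i+1} − x_{i+1}·y_i), indices taken mod 6.
Σ = (-195) + (-72) + (-51.5) + (-48.5) + (-7) + (-59.5) = -433.5
Signed area = Σ/2 = -216.75 (negative ⇒ clockwise traversal).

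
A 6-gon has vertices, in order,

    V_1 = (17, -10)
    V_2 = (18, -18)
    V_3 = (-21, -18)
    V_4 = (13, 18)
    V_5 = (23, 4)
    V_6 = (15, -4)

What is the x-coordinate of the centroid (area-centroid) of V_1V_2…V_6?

Apply Gauss's area formula. First the cross-terms c_i = x_i·y_{i+1} − x_{i+1}·y_i:
  -126, -702, -144, -362, -152, -82  ⇒  2A = -1568, A = -784.
Then Σ (x_i + x_{i+1})·c_i = -22584, so x̄ = -22584 / (6·(-784)) = 941/196.

941/196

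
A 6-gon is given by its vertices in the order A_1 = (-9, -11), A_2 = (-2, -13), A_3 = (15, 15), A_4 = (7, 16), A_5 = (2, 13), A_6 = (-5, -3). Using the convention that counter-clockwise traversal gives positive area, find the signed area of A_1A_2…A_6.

Cross-terms: 95, 165, 135, 59, 59, 28  ⇒  Σ = 541
Signed area = Σ/2 = 270.5 (positive ⇒ counter-clockwise traversal).

270.5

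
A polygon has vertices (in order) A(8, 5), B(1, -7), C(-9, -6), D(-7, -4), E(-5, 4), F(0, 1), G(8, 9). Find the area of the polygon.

114.5

Apply Gauss's area formula: 2A = Σ (x_i·y_{i+1} − x_{i+1}·y_i), indices taken mod 7.
Σ = (-61) + (-69) + (-6) + (-48) + (-5) + (-8) + (-32) = -229
Area = |Σ|/2 = 114.5.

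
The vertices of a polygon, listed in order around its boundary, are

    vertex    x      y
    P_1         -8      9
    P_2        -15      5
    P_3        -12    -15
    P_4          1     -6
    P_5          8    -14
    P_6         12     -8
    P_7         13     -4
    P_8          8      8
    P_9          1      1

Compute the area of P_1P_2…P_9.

407

P_1→P_2: (-8)(5) − (-15)(9) = 95
P_2→P_3: (-15)(-15) − (-12)(5) = 285
P_3→P_4: (-12)(-6) − (1)(-15) = 87
P_4→P_5: (1)(-14) − (8)(-6) = 34
P_5→P_6: (8)(-8) − (12)(-14) = 104
P_6→P_7: (12)(-4) − (13)(-8) = 56
P_7→P_8: (13)(8) − (8)(-4) = 136
P_8→P_9: (8)(1) − (1)(8) = 0
P_9→P_1: (1)(9) − (-8)(1) = 17
Σ = 814
Area = |Σ|/2 = 407.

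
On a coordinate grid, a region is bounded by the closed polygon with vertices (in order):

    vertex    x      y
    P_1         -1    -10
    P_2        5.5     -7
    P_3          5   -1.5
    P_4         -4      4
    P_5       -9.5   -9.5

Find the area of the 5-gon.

Apply the shoelace (surveyor's) formula: 2A = Σ (x_i·y_{i+1} − x_{i+1}·y_i), indices taken mod 5.
P_1→P_2: (-1)(-7) − (5.5)(-10) = 62
P_2→P_3: (5.5)(-1.5) − (5)(-7) = 26.75
P_3→P_4: (5)(4) − (-4)(-1.5) = 14
P_4→P_5: (-4)(-9.5) − (-9.5)(4) = 76
P_5→P_1: (-9.5)(-10) − (-1)(-9.5) = 85.5
Σ = 264.25
Area = |Σ|/2 = 132.125.

132.125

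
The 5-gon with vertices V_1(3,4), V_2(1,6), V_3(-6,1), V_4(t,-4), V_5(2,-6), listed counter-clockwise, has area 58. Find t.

Write out the shoelace sum; only the two edges meeting at V_4 involve t:
2·Area = [((-6)·(-4) − t·1) + (t·(-6) − 2·(-4))] + 77
       = -7·t + 109 = 116
⇒ t = -1.

-1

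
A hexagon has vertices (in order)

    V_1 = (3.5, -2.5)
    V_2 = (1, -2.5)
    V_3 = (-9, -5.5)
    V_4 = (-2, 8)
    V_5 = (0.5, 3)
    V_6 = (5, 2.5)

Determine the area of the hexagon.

81.125

V_1→V_2: (3.5)(-2.5) − (1)(-2.5) = -6.25
V_2→V_3: (1)(-5.5) − (-9)(-2.5) = -28
V_3→V_4: (-9)(8) − (-2)(-5.5) = -83
V_4→V_5: (-2)(3) − (0.5)(8) = -10
V_5→V_6: (0.5)(2.5) − (5)(3) = -13.75
V_6→V_1: (5)(-2.5) − (3.5)(2.5) = -21.25
Σ = -162.25
Area = |Σ|/2 = 81.125.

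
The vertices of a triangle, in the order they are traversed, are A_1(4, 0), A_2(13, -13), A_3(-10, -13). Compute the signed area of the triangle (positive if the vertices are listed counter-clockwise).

-149.5

Σ = (-52) + (-299) + (52) = -299
Signed area = Σ/2 = -149.5 (negative ⇒ clockwise traversal).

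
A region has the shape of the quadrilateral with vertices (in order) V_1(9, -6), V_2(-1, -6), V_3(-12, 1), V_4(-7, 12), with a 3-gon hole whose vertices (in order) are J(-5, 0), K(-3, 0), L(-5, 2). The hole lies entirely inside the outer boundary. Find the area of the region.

166

Outer boundary:
Σ = (-60) + (-73) + (-137) + (-66) = -336
Area = |Σ|/2 = 168.
Hole:
Apply the shoelace formula: 2A = Σ (x_i·y_{i+1} − x_{i+1}·y_i), indices taken mod 3.
Σ = (0) + (-6) + (10) = 4
Area = |Σ|/2 = 2.
Net area = 168 − 2 = 166.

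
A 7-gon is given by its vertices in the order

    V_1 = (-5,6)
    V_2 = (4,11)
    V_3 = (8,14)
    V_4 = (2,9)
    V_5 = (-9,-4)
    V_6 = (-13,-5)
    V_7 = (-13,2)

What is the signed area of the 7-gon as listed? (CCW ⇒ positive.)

Apply the shoelace (surveyor's) formula: 2A = Σ (x_i·y_{i+1} − x_{i+1}·y_i), indices taken mod 7.
Cross-terms: -79, -32, 44, 73, -7, -91, -68  ⇒  Σ = -160
Signed area = Σ/2 = -80 (negative ⇒ clockwise traversal).

-80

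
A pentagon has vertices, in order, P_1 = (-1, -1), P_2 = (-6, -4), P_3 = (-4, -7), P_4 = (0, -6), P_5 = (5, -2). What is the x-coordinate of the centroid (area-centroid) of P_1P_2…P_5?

Apply the shoelace (surveyor's) formula. First the cross-terms c_i = x_i·y_{i+1} − x_{i+1}·y_i:
  -2, 26, 24, 30, -7  ⇒  2A = 71, A = 35.5.
Then Σ (x_i + x_{i+1})·c_i = -220, so x̄ = -220 / (6·35.5) = -220/213.

-220/213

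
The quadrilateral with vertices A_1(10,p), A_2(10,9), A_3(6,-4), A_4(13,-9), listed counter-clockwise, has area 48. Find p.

4

Write out the shoelace sum; only the two edges meeting at A_1 involve p:
2·Area = [(13·p − 10·(-9)) + (10·9 − 10·p)] + -96
       = 3·p + 84 = 96
⇒ p = 4.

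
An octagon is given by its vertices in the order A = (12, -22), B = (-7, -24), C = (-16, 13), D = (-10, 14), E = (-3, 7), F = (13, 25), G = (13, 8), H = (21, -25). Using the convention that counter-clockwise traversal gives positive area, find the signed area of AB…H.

-1040.5

Apply the shoelace formula: 2A = Σ (x_i·y_{i+1} − x_{i+1}·y_i), indices taken mod 8.
Σ = (-442) + (-475) + (-94) + (-28) + (-166) + (-221) + (-493) + (-162) = -2081
Signed area = Σ/2 = -1040.5 (negative ⇒ clockwise traversal).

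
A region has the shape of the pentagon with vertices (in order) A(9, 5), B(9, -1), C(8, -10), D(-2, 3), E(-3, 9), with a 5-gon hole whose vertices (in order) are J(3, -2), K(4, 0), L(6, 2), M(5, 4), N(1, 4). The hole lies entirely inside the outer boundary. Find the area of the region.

102.5

Outer boundary:
Cross-terms: -54, -82, 4, -9, -96  ⇒  Σ = -237
Area = |Σ|/2 = 118.5.
Hole:
Apply the surveyor's formula: 2A = Σ (x_i·y_{i+1} − x_{i+1}·y_i), indices taken mod 5.
J→K: (3)(0) − (4)(-2) = 8
K→L: (4)(2) − (6)(0) = 8
L→M: (6)(4) − (5)(2) = 14
M→N: (5)(4) − (1)(4) = 16
N→J: (1)(-2) − (3)(4) = -14
Σ = 32
Area = |Σ|/2 = 16.
Net area = 118.5 − 16 = 102.5.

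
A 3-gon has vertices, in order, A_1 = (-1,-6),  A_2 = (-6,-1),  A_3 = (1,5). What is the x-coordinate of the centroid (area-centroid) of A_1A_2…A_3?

Apply Gauss's area formula. First the cross-terms c_i = x_i·y_{i+1} − x_{i+1}·y_i:
  -35, -29, -1  ⇒  2A = -65, A = -32.5.
Then Σ (x_i + x_{i+1})·c_i = 390, so x̄ = 390 / (6·(-32.5)) = -2.

-2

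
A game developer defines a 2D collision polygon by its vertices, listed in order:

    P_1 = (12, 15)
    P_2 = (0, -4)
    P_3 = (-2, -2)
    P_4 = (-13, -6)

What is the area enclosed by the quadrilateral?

96.5

Σ = (-48) + (-8) + (-14) + (-123) = -193
Area = |Σ|/2 = 96.5.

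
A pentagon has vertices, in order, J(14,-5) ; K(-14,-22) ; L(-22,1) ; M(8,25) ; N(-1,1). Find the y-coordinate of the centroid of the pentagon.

-5/3

Apply Gauss's area formula. First the cross-terms c_i = x_i·y_{i+1} − x_{i+1}·y_i:
  -378, -498, -558, 33, -9  ⇒  2A = -1410, A = -705.
Then Σ (y_i + y_{i+1})·c_i = 7050, so ȳ = 7050 / (6·(-705)) = -5/3.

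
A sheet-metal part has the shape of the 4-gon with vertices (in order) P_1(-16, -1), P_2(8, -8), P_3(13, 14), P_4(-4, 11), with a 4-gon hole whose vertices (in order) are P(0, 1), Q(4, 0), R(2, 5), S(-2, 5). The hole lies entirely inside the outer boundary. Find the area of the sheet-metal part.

Outer boundary:
Apply the shoelace formula: 2A = Σ (x_i·y_{i+1} − x_{i+1}·y_i), indices taken mod 4.
P_1→P_2: (-16)(-8) − (8)(-1) = 136
P_2→P_3: (8)(14) − (13)(-8) = 216
P_3→P_4: (13)(11) − (-4)(14) = 199
P_4→P_1: (-4)(-1) − (-16)(11) = 180
Σ = 731
Area = |Σ|/2 = 365.5.
Hole:
P→Q: (0)(0) − (4)(1) = -4
Q→R: (4)(5) − (2)(0) = 20
R→S: (2)(5) − (-2)(5) = 20
S→P: (-2)(1) − (0)(5) = -2
Σ = 34
Area = |Σ|/2 = 17.
Net area = 365.5 − 17 = 348.5.

348.5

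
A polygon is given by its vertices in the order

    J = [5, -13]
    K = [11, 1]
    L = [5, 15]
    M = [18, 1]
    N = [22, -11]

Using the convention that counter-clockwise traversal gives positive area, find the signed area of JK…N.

J→K: (5)(1) − (11)(-13) = 148
K→L: (11)(15) − (5)(1) = 160
L→M: (5)(1) − (18)(15) = -265
M→N: (18)(-11) − (22)(1) = -220
N→J: (22)(-13) − (5)(-11) = -231
Σ = -408
Signed area = Σ/2 = -204 (negative ⇒ clockwise traversal).

-204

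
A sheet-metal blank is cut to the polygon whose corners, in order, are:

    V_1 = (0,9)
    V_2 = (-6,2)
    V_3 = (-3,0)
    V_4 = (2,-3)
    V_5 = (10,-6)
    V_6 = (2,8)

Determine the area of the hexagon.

V_1→V_2: (0)(2) − (-6)(9) = 54
V_2→V_3: (-6)(0) − (-3)(2) = 6
V_3→V_4: (-3)(-3) − (2)(0) = 9
V_4→V_5: (2)(-6) − (10)(-3) = 18
V_5→V_6: (10)(8) − (2)(-6) = 92
V_6→V_1: (2)(9) − (0)(8) = 18
Σ = 197
Area = |Σ|/2 = 98.5.

98.5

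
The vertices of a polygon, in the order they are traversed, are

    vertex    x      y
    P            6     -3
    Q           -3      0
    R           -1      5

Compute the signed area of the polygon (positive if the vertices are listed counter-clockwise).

Cross-terms: -9, -15, -27  ⇒  Σ = -51
Signed area = Σ/2 = -25.5 (negative ⇒ clockwise traversal).

-25.5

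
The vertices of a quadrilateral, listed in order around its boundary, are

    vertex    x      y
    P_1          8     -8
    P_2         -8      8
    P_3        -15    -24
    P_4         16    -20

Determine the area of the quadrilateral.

Apply the shoelace (surveyor's) formula: 2A = Σ (x_i·y_{i+1} − x_{i+1}·y_i), indices taken mod 4.
P_1→P_2: (8)(8) − (-8)(-8) = 0
P_2→P_3: (-8)(-24) − (-15)(8) = 312
P_3→P_4: (-15)(-20) − (16)(-24) = 684
P_4→P_1: (16)(-8) − (8)(-20) = 32
Σ = 1028
Area = |Σ|/2 = 514.

514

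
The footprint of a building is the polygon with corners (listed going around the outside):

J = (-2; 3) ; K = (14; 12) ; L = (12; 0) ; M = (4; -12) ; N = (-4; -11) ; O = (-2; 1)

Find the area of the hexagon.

238

Σ = (-66) + (-144) + (-144) + (-92) + (-26) + (-4) = -476
Area = |Σ|/2 = 238.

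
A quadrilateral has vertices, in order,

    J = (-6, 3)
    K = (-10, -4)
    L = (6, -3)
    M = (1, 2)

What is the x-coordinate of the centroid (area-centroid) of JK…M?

-175/69

Apply Gauss's area formula. First the cross-terms c_i = x_i·y_{i+1} − x_{i+1}·y_i:
  54, 54, 15, 15  ⇒  2A = 138, A = 69.
Then Σ (x_i + x_{i+1})·c_i = -1050, so x̄ = -1050 / (6·69) = -175/69.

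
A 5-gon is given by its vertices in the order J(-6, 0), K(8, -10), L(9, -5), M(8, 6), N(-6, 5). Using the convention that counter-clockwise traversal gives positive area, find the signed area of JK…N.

Apply the shoelace formula: 2A = Σ (x_i·y_{i+1} − x_{i+1}·y_i), indices taken mod 5.
J→K: (-6)(-10) − (8)(0) = 60
K→L: (8)(-5) − (9)(-10) = 50
L→M: (9)(6) − (8)(-5) = 94
M→N: (8)(5) − (-6)(6) = 76
N→J: (-6)(0) − (-6)(5) = 30
Σ = 310
Signed area = Σ/2 = 155 (positive ⇒ counter-clockwise traversal).

155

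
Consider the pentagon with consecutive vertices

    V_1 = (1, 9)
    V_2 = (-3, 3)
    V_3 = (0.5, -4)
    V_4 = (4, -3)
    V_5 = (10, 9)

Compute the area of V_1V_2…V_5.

101

Apply the shoelace formula: 2A = Σ (x_i·y_{i+1} − x_{i+1}·y_i), indices taken mod 5.
V_1→V_2: (1)(3) − (-3)(9) = 30
V_2→V_3: (-3)(-4) − (0.5)(3) = 10.5
V_3→V_4: (0.5)(-3) − (4)(-4) = 14.5
V_4→V_5: (4)(9) − (10)(-3) = 66
V_5→V_1: (10)(9) − (1)(9) = 81
Σ = 202
Area = |Σ|/2 = 101.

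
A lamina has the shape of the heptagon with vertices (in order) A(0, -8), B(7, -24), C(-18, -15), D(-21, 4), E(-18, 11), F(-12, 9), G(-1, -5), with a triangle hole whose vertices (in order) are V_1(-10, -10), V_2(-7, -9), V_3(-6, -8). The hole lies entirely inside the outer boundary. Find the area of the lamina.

489

Outer boundary:
Σ = (56) + (-537) + (-387) + (-159) + (-30) + (69) + (8) = -980
Area = |Σ|/2 = 490.
Hole:
Apply the shoelace formula: 2A = Σ (x_i·y_{i+1} − x_{i+1}·y_i), indices taken mod 3.
Cross-terms: 20, 2, -20  ⇒  Σ = 2
Area = |Σ|/2 = 1.
Net area = 490 − 1 = 489.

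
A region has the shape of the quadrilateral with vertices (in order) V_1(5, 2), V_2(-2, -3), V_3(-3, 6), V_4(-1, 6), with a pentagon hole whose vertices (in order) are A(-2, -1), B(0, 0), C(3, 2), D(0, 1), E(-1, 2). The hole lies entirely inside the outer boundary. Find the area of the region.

33.5

Outer boundary:
Σ = (-11) + (-21) + (-12) + (-32) = -76
Area = |Σ|/2 = 38.
Hole:
A→B: (-2)(0) − (0)(-1) = 0
B→C: (0)(2) − (3)(0) = 0
C→D: (3)(1) − (0)(2) = 3
D→E: (0)(2) − (-1)(1) = 1
E→A: (-1)(-1) − (-2)(2) = 5
Σ = 9
Area = |Σ|/2 = 4.5.
Net area = 38 − 4.5 = 33.5.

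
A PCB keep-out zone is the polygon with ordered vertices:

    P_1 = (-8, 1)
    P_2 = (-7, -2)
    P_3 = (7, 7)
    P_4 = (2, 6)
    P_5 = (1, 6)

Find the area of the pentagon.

35.5

Apply the surveyor's formula: 2A = Σ (x_i·y_{i+1} − x_{i+1}·y_i), indices taken mod 5.
P_1→P_2: (-8)(-2) − (-7)(1) = 23
P_2→P_3: (-7)(7) − (7)(-2) = -35
P_3→P_4: (7)(6) − (2)(7) = 28
P_4→P_5: (2)(6) − (1)(6) = 6
P_5→P_1: (1)(1) − (-8)(6) = 49
Σ = 71
Area = |Σ|/2 = 35.5.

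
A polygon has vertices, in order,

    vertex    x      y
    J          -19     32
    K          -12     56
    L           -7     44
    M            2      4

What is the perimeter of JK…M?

|JK| = √((7)² + (24)²) = √625 = 25
|KL| = √((5)² + (-12)²) = √169 = 13
|LM| = √((9)² + (-40)²) = √1681 = 41
|MJ| = √((-21)² + (28)²) = √1225 = 35
Perimeter = 25 + 13 + 41 + 35 = 114.

114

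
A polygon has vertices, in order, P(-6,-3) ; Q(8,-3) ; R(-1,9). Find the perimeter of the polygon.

|PQ| = √((14)² + (0)²) = √196 = 14
|QR| = √((-9)² + (12)²) = √225 = 15
|RP| = √((-5)² + (-12)²) = √169 = 13
Perimeter = 14 + 15 + 13 = 42.

42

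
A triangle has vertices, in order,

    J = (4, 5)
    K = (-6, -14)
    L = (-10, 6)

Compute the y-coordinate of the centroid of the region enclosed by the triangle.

-1

Apply the surveyor's formula. First the cross-terms c_i = x_i·y_{i+1} − x_{i+1}·y_i:
  -26, -176, -74  ⇒  2A = -276, A = -138.
Then Σ (y_i + y_{i+1})·c_i = 828, so ȳ = 828 / (6·(-138)) = -1.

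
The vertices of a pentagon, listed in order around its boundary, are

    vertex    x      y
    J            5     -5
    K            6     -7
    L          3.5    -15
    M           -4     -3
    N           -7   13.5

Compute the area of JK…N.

Apply the shoelace (surveyor's) formula: 2A = Σ (x_i·y_{i+1} − x_{i+1}·y_i), indices taken mod 5.
J→K: (5)(-7) − (6)(-5) = -5
K→L: (6)(-15) − (3.5)(-7) = -65.5
L→M: (3.5)(-3) − (-4)(-15) = -70.5
M→N: (-4)(13.5) − (-7)(-3) = -75
N→J: (-7)(-5) − (5)(13.5) = -32.5
Σ = -248.5
Area = |Σ|/2 = 124.25.

124.25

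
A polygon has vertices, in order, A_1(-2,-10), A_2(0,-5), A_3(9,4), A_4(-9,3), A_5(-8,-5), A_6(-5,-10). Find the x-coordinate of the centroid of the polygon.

Apply the shoelace (surveyor's) formula. First the cross-terms c_i = x_i·y_{i+1} − x_{i+1}·y_i:
  10, 45, 63, 69, 55, 30  ⇒  2A = 272, A = 136.
Then Σ (x_i + x_{i+1})·c_i = -1713, so x̄ = -1713 / (6·136) = -571/272.

-571/272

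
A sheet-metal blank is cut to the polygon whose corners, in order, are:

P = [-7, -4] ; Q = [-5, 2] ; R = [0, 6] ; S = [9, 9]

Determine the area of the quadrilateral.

45.5

Apply Gauss's area formula: 2A = Σ (x_i·y_{i+1} − x_{i+1}·y_i), indices taken mod 4.
Σ = (-34) + (-30) + (-54) + (27) = -91
Area = |Σ|/2 = 45.5.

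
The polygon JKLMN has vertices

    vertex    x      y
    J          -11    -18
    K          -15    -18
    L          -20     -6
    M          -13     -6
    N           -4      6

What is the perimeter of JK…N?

64

|JK| = √((-4)² + (0)²) = √16 = 4
|KL| = √((-5)² + (12)²) = √169 = 13
|LM| = √((7)² + (0)²) = √49 = 7
|MN| = √((9)² + (12)²) = √225 = 15
|NJ| = √((-7)² + (-24)²) = √625 = 25
Perimeter = 4 + 13 + 7 + 15 + 25 = 64.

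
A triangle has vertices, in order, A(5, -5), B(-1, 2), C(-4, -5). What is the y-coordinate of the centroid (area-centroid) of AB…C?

-8/3

Apply the surveyor's formula. First the cross-terms c_i = x_i·y_{i+1} − x_{i+1}·y_i:
  5, 13, 45  ⇒  2A = 63, A = 31.5.
Then Σ (y_i + y_{i+1})·c_i = -504, so ȳ = -504 / (6·31.5) = -8/3.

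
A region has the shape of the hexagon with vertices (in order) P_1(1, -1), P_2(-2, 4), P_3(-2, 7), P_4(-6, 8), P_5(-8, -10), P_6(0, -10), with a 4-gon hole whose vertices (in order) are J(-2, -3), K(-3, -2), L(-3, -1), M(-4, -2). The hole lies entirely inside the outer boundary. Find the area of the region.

117

Outer boundary:
P_1→P_2: (1)(4) − (-2)(-1) = 2
P_2→P_3: (-2)(7) − (-2)(4) = -6
P_3→P_4: (-2)(8) − (-6)(7) = 26
P_4→P_5: (-6)(-10) − (-8)(8) = 124
P_5→P_6: (-8)(-10) − (0)(-10) = 80
P_6→P_1: (0)(-1) − (1)(-10) = 10
Σ = 236
Area = |Σ|/2 = 118.
Hole:
Apply the shoelace formula: 2A = Σ (x_i·y_{i+1} − x_{i+1}·y_i), indices taken mod 4.
Cross-terms: -5, -3, 2, 8  ⇒  Σ = 2
Area = |Σ|/2 = 1.
Net area = 118 − 1 = 117.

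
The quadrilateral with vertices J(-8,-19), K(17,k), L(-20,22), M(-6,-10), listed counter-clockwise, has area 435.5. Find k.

Write out the shoelace sum; only the two edges meeting at K involve k:
2·Area = [((-8)·k − 17·(-19)) + (17·22 − (-20)·k)] + 366
       = 12·k + 1063 = 871
⇒ k = -16.

-16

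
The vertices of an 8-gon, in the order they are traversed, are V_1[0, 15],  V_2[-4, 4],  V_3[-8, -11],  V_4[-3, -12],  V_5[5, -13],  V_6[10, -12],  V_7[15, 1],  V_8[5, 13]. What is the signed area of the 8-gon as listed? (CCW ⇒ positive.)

Apply the shoelace formula: 2A = Σ (x_i·y_{i+1} − x_{i+1}·y_i), indices taken mod 8.
Cross-terms: 60, 76, 63, 99, 70, 190, 190, 75  ⇒  Σ = 823
Signed area = Σ/2 = 411.5 (positive ⇒ counter-clockwise traversal).

411.5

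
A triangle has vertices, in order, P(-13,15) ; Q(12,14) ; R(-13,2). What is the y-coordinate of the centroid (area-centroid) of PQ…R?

31/3

Apply Gauss's area formula. First the cross-terms c_i = x_i·y_{i+1} − x_{i+1}·y_i:
  -362, 206, -169  ⇒  2A = -325, A = -162.5.
Then Σ (y_i + y_{i+1})·c_i = -10075, so ȳ = -10075 / (6·(-162.5)) = 31/3.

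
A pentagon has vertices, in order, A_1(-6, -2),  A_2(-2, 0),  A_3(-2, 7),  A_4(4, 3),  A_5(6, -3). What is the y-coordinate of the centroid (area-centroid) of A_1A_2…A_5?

Apply the shoelace (surveyor's) formula. First the cross-terms c_i = x_i·y_{i+1} − x_{i+1}·y_i:
  -4, -14, -34, -30, -30  ⇒  2A = -112, A = -56.
Then Σ (y_i + y_{i+1})·c_i = -280, so ȳ = -280 / (6·(-56)) = 5/6.

5/6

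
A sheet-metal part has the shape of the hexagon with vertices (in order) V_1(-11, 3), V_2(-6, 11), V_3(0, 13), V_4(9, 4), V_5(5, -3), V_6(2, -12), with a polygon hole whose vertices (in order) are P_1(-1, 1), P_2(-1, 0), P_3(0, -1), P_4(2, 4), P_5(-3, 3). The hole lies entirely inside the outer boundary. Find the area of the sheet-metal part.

Outer boundary:
Cross-terms: -103, -78, -117, -47, -54, -126  ⇒  Σ = -525
Area = |Σ|/2 = 262.5.
Hole:
Σ = (1) + (1) + (2) + (18) + (0) = 22
Area = |Σ|/2 = 11.
Net area = 262.5 − 11 = 251.5.

251.5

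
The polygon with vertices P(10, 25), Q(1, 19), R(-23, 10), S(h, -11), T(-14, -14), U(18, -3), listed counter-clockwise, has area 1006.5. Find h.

The doubled signed area Σ (x_i y_{i+1} − x_{i+1} y_i) is linear in h.
With h=0 it equals 1485; the coefficient of h is -24 (from the two edges through S).
So -24·h + 1485 = 2·1006.5 = 2013 ⇒ h = -22.

-22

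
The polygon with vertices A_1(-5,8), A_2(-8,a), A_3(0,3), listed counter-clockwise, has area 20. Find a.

Write out the shoelace sum; only the two edges meeting at A_2 involve a:
2·Area = [((-5)·a − (-8)·8) + ((-8)·3 − 0·a)] + 15
       = -5·a + 55 = 40
⇒ a = 3.

3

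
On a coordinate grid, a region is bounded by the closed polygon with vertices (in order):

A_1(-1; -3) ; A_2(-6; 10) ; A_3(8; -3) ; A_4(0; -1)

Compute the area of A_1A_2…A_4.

49.5

A_1→A_2: (-1)(10) − (-6)(-3) = -28
A_2→A_3: (-6)(-3) − (8)(10) = -62
A_3→A_4: (8)(-1) − (0)(-3) = -8
A_4→A_1: (0)(-3) − (-1)(-1) = -1
Σ = -99
Area = |Σ|/2 = 49.5.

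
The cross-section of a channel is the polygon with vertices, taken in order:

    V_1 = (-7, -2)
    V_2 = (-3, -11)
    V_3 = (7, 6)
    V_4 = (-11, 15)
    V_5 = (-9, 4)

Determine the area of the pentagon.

Apply the shoelace formula: 2A = Σ (x_i·y_{i+1} − x_{i+1}·y_i), indices taken mod 5.
Cross-terms: 71, 59, 171, 91, 46  ⇒  Σ = 438
Area = |Σ|/2 = 219.

219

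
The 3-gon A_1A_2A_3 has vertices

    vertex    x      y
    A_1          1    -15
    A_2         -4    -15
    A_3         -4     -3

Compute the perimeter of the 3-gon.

30

|A_1A_2| = √((-5)² + (0)²) = √25 = 5
|A_2A_3| = √((0)² + (12)²) = √144 = 12
|A_3A_1| = √((5)² + (-12)²) = √169 = 13
Perimeter = 5 + 12 + 13 = 30.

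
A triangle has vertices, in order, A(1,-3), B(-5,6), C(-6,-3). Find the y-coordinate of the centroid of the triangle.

0

Apply the shoelace (surveyor's) formula. First the cross-terms c_i = x_i·y_{i+1} − x_{i+1}·y_i:
  -9, 51, 21  ⇒  2A = 63, A = 31.5.
Then Σ (y_i + y_{i+1})·c_i = 0, so ȳ = 0 / (6·31.5) = 0.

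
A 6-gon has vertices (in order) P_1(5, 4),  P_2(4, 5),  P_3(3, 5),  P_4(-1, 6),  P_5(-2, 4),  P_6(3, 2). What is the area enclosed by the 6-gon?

Σ = (9) + (5) + (23) + (8) + (-16) + (2) = 31
Area = |Σ|/2 = 15.5.

15.5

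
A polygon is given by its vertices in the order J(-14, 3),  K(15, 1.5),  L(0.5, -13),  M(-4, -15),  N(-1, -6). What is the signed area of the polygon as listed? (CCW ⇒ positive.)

-199.625

Apply the shoelace formula: 2A = Σ (x_i·y_{i+1} − x_{i+1}·y_i), indices taken mod 5.
J→K: (-14)(1.5) − (15)(3) = -66
K→L: (15)(-13) − (0.5)(1.5) = -195.75
L→M: (0.5)(-15) − (-4)(-13) = -59.5
M→N: (-4)(-6) − (-1)(-15) = 9
N→J: (-1)(3) − (-14)(-6) = -87
Σ = -399.25
Signed area = Σ/2 = -199.625 (negative ⇒ clockwise traversal).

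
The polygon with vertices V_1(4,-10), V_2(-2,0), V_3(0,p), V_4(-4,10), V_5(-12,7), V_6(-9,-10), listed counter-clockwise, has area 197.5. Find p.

5

Write out the shoelace sum; only the two edges meeting at V_3 involve p:
2·Area = [((-2)·p − 0·0) + (0·10 − (-4)·p)] + 385
       = 2·p + 385 = 395
⇒ p = 5.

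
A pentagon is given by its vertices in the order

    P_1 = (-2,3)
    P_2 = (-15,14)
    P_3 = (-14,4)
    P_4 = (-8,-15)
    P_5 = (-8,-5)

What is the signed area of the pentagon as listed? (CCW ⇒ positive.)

Apply the surveyor's formula: 2A = Σ (x_i·y_{i+1} − x_{i+1}·y_i), indices taken mod 5.
Cross-terms: 17, 136, 242, -80, -34  ⇒  Σ = 281
Signed area = Σ/2 = 140.5 (positive ⇒ counter-clockwise traversal).

140.5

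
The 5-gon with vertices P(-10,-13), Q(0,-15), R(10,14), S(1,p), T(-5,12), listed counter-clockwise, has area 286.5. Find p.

6

Write out the shoelace sum; only the two edges meeting at S involve p:
2·Area = [(10·p − 1·14) + (1·12 − (-5)·p)] + 485
       = 15·p + 483 = 573
⇒ p = 6.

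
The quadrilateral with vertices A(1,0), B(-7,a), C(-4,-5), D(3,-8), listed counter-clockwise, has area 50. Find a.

The doubled signed area Σ (x_i y_{i+1} − x_{i+1} y_i) is linear in a.
With a=0 it equals 90; the coefficient of a is 5 (from the two edges through B).
So 5·a + 90 = 2·50 = 100 ⇒ a = 2.

2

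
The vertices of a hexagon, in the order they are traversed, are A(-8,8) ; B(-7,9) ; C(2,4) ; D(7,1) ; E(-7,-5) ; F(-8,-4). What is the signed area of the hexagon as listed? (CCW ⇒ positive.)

-112

Apply the surveyor's formula: 2A = Σ (x_i·y_{i+1} − x_{i+1}·y_i), indices taken mod 6.
Σ = (-16) + (-46) + (-26) + (-28) + (-12) + (-96) = -224
Signed area = Σ/2 = -112 (negative ⇒ clockwise traversal).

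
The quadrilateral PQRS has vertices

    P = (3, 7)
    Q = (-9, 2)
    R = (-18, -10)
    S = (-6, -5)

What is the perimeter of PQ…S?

|PQ| = √((-12)² + (-5)²) = √169 = 13
|QR| = √((-9)² + (-12)²) = √225 = 15
|RS| = √((12)² + (5)²) = √169 = 13
|SP| = √((9)² + (12)²) = √225 = 15
Perimeter = 13 + 15 + 13 + 15 = 56.

56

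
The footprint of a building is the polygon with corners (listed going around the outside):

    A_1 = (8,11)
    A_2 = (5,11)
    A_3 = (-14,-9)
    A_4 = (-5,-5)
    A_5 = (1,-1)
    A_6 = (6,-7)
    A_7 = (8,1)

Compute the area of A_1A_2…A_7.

159

A_1→A_2: (8)(11) − (5)(11) = 33
A_2→A_3: (5)(-9) − (-14)(11) = 109
A_3→A_4: (-14)(-5) − (-5)(-9) = 25
A_4→A_5: (-5)(-1) − (1)(-5) = 10
A_5→A_6: (1)(-7) − (6)(-1) = -1
A_6→A_7: (6)(1) − (8)(-7) = 62
A_7→A_1: (8)(11) − (8)(1) = 80
Σ = 318
Area = |Σ|/2 = 159.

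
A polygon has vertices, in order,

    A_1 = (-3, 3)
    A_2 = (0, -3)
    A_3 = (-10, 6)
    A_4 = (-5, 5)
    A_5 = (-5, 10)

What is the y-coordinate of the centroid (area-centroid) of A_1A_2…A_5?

Apply the surveyor's formula. First the cross-terms c_i = x_i·y_{i+1} − x_{i+1}·y_i:
  9, -30, -20, -25, 15  ⇒  2A = -51, A = -25.5.
Then Σ (y_i + y_{i+1})·c_i = -490, so ȳ = -490 / (6·(-25.5)) = 490/153.

490/153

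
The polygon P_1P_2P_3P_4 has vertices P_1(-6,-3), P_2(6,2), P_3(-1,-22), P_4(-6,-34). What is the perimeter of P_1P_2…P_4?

82

|P_1P_2| = √((12)² + (5)²) = √169 = 13
|P_2P_3| = √((-7)² + (-24)²) = √625 = 25
|P_3P_4| = √((-5)² + (-12)²) = √169 = 13
|P_4P_1| = √((0)² + (31)²) = √961 = 31
Perimeter = 13 + 25 + 13 + 31 = 82.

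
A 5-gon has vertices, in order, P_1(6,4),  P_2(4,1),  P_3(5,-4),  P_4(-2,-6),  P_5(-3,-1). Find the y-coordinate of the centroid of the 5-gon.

-487/273

Apply Gauss's area formula. First the cross-terms c_i = x_i·y_{i+1} − x_{i+1}·y_i:
  -10, -21, -38, -16, -6  ⇒  2A = -91, A = -45.5.
Then Σ (y_i + y_{i+1})·c_i = 487, so ȳ = 487 / (6·(-45.5)) = -487/273.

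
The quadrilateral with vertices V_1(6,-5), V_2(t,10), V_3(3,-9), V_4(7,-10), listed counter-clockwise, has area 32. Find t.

6

The doubled signed area Σ (x_i y_{i+1} − x_{i+1} y_i) is linear in t.
With t=0 it equals 88; the coefficient of t is -4 (from the two edges through V_2).
So -4·t + 88 = 2·32 = 64 ⇒ t = 6.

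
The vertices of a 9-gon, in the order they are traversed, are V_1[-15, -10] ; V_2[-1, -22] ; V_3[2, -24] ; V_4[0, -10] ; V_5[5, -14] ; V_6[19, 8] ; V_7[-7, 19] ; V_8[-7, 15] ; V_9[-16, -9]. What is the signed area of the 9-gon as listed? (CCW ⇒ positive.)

Apply the shoelace formula: 2A = Σ (x_i·y_{i+1} − x_{i+1}·y_i), indices taken mod 9.
Cross-terms: 320, 68, -20, 50, 306, 417, 28, 303, 25  ⇒  Σ = 1497
Signed area = Σ/2 = 748.5 (positive ⇒ counter-clockwise traversal).

748.5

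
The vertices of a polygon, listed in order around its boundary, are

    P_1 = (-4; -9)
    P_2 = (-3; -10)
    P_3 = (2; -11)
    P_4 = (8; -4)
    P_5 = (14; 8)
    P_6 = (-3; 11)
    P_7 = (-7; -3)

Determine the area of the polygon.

290.5

P_1→P_2: (-4)(-10) − (-3)(-9) = 13
P_2→P_3: (-3)(-11) − (2)(-10) = 53
P_3→P_4: (2)(-4) − (8)(-11) = 80
P_4→P_5: (8)(8) − (14)(-4) = 120
P_5→P_6: (14)(11) − (-3)(8) = 178
P_6→P_7: (-3)(-3) − (-7)(11) = 86
P_7→P_1: (-7)(-9) − (-4)(-3) = 51
Σ = 581
Area = |Σ|/2 = 290.5.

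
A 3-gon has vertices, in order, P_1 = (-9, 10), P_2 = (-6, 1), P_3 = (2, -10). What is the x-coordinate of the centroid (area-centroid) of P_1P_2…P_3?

Apply the surveyor's formula. First the cross-terms c_i = x_i·y_{i+1} − x_{i+1}·y_i:
  51, 58, -70  ⇒  2A = 39, A = 19.5.
Then Σ (x_i + x_{i+1})·c_i = -507, so x̄ = -507 / (6·19.5) = -13/3.

-13/3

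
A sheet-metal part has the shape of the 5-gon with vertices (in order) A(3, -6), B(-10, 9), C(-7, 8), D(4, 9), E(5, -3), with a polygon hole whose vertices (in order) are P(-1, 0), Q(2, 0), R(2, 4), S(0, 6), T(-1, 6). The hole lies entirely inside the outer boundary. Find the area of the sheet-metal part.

Outer boundary:
Σ = (-33) + (-17) + (-95) + (-57) + (-21) = -223
Area = |Σ|/2 = 111.5.
Hole:
P→Q: (-1)(0) − (2)(0) = 0
Q→R: (2)(4) − (2)(0) = 8
R→S: (2)(6) − (0)(4) = 12
S→T: (0)(6) − (-1)(6) = 6
T→P: (-1)(0) − (-1)(6) = 6
Σ = 32
Area = |Σ|/2 = 16.
Net area = 111.5 − 16 = 95.5.

95.5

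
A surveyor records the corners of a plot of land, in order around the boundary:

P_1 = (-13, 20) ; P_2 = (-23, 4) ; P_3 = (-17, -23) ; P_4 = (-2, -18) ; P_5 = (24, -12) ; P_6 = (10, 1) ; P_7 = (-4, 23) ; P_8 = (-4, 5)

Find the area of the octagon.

1078

Σ = (408) + (597) + (260) + (456) + (144) + (234) + (72) + (-15) = 2156
Area = |Σ|/2 = 1078.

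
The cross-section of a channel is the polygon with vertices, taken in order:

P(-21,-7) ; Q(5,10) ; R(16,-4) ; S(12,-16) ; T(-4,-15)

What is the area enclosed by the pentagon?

547

Apply Gauss's area formula: 2A = Σ (x_i·y_{i+1} − x_{i+1}·y_i), indices taken mod 5.
Σ = (-175) + (-180) + (-208) + (-244) + (-287) = -1094
Area = |Σ|/2 = 547.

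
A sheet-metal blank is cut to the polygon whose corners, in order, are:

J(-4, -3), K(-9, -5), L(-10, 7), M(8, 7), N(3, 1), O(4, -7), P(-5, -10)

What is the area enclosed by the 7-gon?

192

Cross-terms: -7, -113, -126, -13, -25, -75, -25  ⇒  Σ = -384
Area = |Σ|/2 = 192.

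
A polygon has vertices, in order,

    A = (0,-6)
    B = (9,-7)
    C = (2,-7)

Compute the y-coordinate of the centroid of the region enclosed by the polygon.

-20/3

Apply Gauss's area formula. First the cross-terms c_i = x_i·y_{i+1} − x_{i+1}·y_i:
  54, -49, -12  ⇒  2A = -7, A = -3.5.
Then Σ (y_i + y_{i+1})·c_i = 140, so ȳ = 140 / (6·(-3.5)) = -20/3.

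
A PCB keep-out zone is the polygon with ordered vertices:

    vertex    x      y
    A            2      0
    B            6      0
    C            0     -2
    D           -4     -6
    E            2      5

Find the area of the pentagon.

19

Apply Gauss's area formula: 2A = Σ (x_i·y_{i+1} − x_{i+1}·y_i), indices taken mod 5.
Σ = (0) + (-12) + (-8) + (-8) + (-10) = -38
Area = |Σ|/2 = 19.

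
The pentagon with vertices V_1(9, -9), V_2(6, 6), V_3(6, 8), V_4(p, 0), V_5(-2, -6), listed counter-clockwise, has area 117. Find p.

-3

The doubled signed area Σ (x_i y_{i+1} − x_{i+1} y_i) is linear in p.
With p=0 it equals 192; the coefficient of p is -14 (from the two edges through V_4).
So -14·p + 192 = 2·117 = 234 ⇒ p = -3.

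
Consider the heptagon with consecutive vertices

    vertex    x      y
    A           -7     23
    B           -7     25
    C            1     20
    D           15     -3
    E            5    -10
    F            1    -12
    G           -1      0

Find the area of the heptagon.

351

Apply the surveyor's formula: 2A = Σ (x_i·y_{i+1} − x_{i+1}·y_i), indices taken mod 7.
Cross-terms: -14, -165, -303, -135, -50, -12, -23  ⇒  Σ = -702
Area = |Σ|/2 = 351.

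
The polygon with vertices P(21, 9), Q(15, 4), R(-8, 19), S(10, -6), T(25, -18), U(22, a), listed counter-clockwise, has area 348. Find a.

2

The doubled signed area Σ (x_i y_{i+1} − x_{i+1} y_i) is linear in a.
With a=0 it equals 688; the coefficient of a is 4 (from the two edges through U).
So 4·a + 688 = 2·348 = 696 ⇒ a = 2.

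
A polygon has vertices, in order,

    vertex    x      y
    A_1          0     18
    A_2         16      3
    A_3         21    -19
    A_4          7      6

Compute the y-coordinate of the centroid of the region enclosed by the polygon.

173/270

Apply the surveyor's formula. First the cross-terms c_i = x_i·y_{i+1} − x_{i+1}·y_i:
  -288, -367, 259, 126  ⇒  2A = -270, A = -135.
Then Σ (y_i + y_{i+1})·c_i = -519, so ȳ = -519 / (6·(-135)) = 173/270.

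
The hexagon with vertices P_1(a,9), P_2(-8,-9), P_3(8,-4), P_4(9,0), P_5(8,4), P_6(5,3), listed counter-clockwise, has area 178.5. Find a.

Write out the shoelace sum; only the two edges meeting at P_1 involve a:
2·Area = [(5·9 − a·3) + (a·(-9) − (-8)·9)] + 180
       = -12·a + 297 = 357
⇒ a = -5.

-5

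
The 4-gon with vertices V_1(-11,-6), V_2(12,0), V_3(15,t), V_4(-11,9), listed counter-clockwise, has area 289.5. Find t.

Write out the shoelace sum; only the two edges meeting at V_3 involve t:
2·Area = [(12·t − 15·0) + (15·9 − (-11)·t)] + 237
       = 23·t + 372 = 579
⇒ t = 9.

9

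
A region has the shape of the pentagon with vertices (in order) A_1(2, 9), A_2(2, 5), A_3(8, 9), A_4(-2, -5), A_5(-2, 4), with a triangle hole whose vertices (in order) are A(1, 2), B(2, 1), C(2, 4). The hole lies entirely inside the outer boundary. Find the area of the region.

46.5

Outer boundary:
Apply the shoelace formula: 2A = Σ (x_i·y_{i+1} − x_{i+1}·y_i), indices taken mod 5.
Σ = (-8) + (-22) + (-22) + (-18) + (-26) = -96
Area = |Σ|/2 = 48.
Hole:
Apply Gauss's area formula: 2A = Σ (x_i·y_{i+1} − x_{i+1}·y_i), indices taken mod 3.
Cross-terms: -3, 6, 0  ⇒  Σ = 3
Area = |Σ|/2 = 1.5.
Net area = 48 − 1.5 = 46.5.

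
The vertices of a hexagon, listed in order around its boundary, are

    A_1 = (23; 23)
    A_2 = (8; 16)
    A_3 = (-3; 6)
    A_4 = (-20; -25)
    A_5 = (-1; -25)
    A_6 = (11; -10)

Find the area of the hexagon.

Σ = (184) + (96) + (195) + (475) + (285) + (483) = 1718
Area = |Σ|/2 = 859.

859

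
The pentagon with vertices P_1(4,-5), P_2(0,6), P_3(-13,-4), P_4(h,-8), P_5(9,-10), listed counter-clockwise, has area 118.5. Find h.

The doubled signed area Σ (x_i y_{i+1} − x_{i+1} y_i) is linear in h.
With h=0 it equals 273; the coefficient of h is -6 (from the two edges through P_4).
So -6·h + 273 = 2·118.5 = 237 ⇒ h = 6.

6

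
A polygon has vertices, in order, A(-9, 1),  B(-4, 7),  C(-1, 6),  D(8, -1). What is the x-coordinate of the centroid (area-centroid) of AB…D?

Apply the surveyor's formula. First the cross-terms c_i = x_i·y_{i+1} − x_{i+1}·y_i:
  -59, -17, -47, -1  ⇒  2A = -124, A = -62.
Then Σ (x_i + x_{i+1})·c_i = 524, so x̄ = 524 / (6·(-62)) = -131/93.

-131/93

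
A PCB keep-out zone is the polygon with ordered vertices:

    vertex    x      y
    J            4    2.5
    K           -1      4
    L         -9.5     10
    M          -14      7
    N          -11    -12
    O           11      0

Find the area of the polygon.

262.25

J→K: (4)(4) − (-1)(2.5) = 18.5
K→L: (-1)(10) − (-9.5)(4) = 28
L→M: (-9.5)(7) − (-14)(10) = 73.5
M→N: (-14)(-12) − (-11)(7) = 245
N→O: (-11)(0) − (11)(-12) = 132
O→J: (11)(2.5) − (4)(0) = 27.5
Σ = 524.5
Area = |Σ|/2 = 262.25.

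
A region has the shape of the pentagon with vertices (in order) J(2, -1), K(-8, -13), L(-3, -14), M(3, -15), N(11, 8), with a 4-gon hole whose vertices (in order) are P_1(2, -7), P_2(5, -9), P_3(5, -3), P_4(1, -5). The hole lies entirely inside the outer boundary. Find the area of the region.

130

Outer boundary:
Apply the shoelace (surveyor's) formula: 2A = Σ (x_i·y_{i+1} − x_{i+1}·y_i), indices taken mod 5.
Cross-terms: -34, 73, 87, 189, -27  ⇒  Σ = 288
Area = |Σ|/2 = 144.
Hole:
Apply the surveyor's formula: 2A = Σ (x_i·y_{i+1} − x_{i+1}·y_i), indices taken mod 4.
Σ = (17) + (30) + (-22) + (3) = 28
Area = |Σ|/2 = 14.
Net area = 144 − 14 = 130.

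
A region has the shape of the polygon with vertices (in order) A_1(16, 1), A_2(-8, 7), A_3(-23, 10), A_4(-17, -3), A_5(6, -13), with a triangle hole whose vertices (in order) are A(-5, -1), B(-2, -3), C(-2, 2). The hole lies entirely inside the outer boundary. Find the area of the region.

439

Outer boundary:
Σ = (120) + (81) + (239) + (239) + (214) = 893
Area = |Σ|/2 = 446.5.
Hole:
Σ = (13) + (-10) + (12) = 15
Area = |Σ|/2 = 7.5.
Net area = 446.5 − 7.5 = 439.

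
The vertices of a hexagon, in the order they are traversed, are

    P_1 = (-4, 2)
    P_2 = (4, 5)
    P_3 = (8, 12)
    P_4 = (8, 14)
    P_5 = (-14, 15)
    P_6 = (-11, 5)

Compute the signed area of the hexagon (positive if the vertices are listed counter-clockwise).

202.5

Σ = (-28) + (8) + (16) + (316) + (95) + (-2) = 405
Signed area = Σ/2 = 202.5 (positive ⇒ counter-clockwise traversal).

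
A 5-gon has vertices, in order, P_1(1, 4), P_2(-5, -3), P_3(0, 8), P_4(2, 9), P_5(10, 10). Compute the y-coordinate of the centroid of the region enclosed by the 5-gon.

455/79

Apply Gauss's area formula. First the cross-terms c_i = x_i·y_{i+1} − x_{i+1}·y_i:
  17, -40, -16, -70, 30  ⇒  2A = -79, A = -39.5.
Then Σ (y_i + y_{i+1})·c_i = -1365, so ȳ = -1365 / (6·(-39.5)) = 455/79.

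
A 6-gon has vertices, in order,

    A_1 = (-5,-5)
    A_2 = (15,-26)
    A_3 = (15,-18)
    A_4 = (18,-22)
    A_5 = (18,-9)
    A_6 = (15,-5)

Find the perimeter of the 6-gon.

|A_1A_2| = √((20)² + (-21)²) = √841 = 29
|A_2A_3| = √((0)² + (8)²) = √64 = 8
|A_3A_4| = √((3)² + (-4)²) = √25 = 5
|A_4A_5| = √((0)² + (13)²) = √169 = 13
|A_5A_6| = √((-3)² + (4)²) = √25 = 5
|A_6A_1| = √((-20)² + (0)²) = √400 = 20
Perimeter = 29 + 8 + 5 + 13 + 5 + 20 = 80.

80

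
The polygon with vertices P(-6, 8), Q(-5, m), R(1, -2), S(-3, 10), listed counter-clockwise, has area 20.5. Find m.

7

Write out the shoelace sum; only the two edges meeting at Q involve m:
2·Area = [((-6)·m − (-5)·8) + ((-5)·(-2) − 1·m)] + 40
       = -7·m + 90 = 41
⇒ m = 7.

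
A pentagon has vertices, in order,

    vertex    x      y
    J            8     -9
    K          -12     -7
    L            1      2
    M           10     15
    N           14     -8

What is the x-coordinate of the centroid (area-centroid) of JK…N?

1256/269

Apply Gauss's area formula. First the cross-terms c_i = x_i·y_{i+1} − x_{i+1}·y_i:
  -164, -17, -5, -290, -62  ⇒  2A = -538, A = -269.
Then Σ (x_i + x_{i+1})·c_i = -7536, so x̄ = -7536 / (6·(-269)) = 1256/269.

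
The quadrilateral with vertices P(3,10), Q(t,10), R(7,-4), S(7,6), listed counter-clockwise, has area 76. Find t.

Write out the shoelace sum; only the two edges meeting at Q involve t:
2·Area = [(3·10 − t·10) + (t·(-4) − 7·10)] + 122
       = -14·t + 82 = 152
⇒ t = -5.

-5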